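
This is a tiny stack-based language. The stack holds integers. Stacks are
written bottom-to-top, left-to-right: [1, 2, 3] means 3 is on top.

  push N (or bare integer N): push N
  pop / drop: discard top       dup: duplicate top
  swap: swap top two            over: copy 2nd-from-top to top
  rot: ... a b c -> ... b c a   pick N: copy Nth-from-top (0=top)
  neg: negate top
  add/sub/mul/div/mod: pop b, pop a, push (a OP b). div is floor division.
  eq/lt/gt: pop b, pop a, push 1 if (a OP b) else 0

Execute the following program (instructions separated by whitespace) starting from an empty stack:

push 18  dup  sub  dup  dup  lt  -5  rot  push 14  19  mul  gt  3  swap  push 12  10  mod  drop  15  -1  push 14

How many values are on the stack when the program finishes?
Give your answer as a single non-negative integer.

Answer: 7

Derivation:
After 'push 18': stack = [18] (depth 1)
After 'dup': stack = [18, 18] (depth 2)
After 'sub': stack = [0] (depth 1)
After 'dup': stack = [0, 0] (depth 2)
After 'dup': stack = [0, 0, 0] (depth 3)
After 'lt': stack = [0, 0] (depth 2)
After 'push -5': stack = [0, 0, -5] (depth 3)
After 'rot': stack = [0, -5, 0] (depth 3)
After 'push 14': stack = [0, -5, 0, 14] (depth 4)
After 'push 19': stack = [0, -5, 0, 14, 19] (depth 5)
  ...
After 'gt': stack = [0, -5, 0] (depth 3)
After 'push 3': stack = [0, -5, 0, 3] (depth 4)
After 'swap': stack = [0, -5, 3, 0] (depth 4)
After 'push 12': stack = [0, -5, 3, 0, 12] (depth 5)
After 'push 10': stack = [0, -5, 3, 0, 12, 10] (depth 6)
After 'mod': stack = [0, -5, 3, 0, 2] (depth 5)
After 'drop': stack = [0, -5, 3, 0] (depth 4)
After 'push 15': stack = [0, -5, 3, 0, 15] (depth 5)
After 'push -1': stack = [0, -5, 3, 0, 15, -1] (depth 6)
After 'push 14': stack = [0, -5, 3, 0, 15, -1, 14] (depth 7)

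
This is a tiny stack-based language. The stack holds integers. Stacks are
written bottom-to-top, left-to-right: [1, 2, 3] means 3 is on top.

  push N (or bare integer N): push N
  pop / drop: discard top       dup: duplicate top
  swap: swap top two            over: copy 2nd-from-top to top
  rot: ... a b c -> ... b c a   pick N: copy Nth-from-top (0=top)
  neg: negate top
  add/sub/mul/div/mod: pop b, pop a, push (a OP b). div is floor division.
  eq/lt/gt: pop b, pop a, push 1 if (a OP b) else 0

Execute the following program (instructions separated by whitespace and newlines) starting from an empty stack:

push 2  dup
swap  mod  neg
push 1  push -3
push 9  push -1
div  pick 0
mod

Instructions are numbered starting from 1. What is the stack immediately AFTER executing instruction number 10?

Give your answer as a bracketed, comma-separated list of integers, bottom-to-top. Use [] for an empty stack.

Step 1 ('push 2'): [2]
Step 2 ('dup'): [2, 2]
Step 3 ('swap'): [2, 2]
Step 4 ('mod'): [0]
Step 5 ('neg'): [0]
Step 6 ('push 1'): [0, 1]
Step 7 ('push -3'): [0, 1, -3]
Step 8 ('push 9'): [0, 1, -3, 9]
Step 9 ('push -1'): [0, 1, -3, 9, -1]
Step 10 ('div'): [0, 1, -3, -9]

Answer: [0, 1, -3, -9]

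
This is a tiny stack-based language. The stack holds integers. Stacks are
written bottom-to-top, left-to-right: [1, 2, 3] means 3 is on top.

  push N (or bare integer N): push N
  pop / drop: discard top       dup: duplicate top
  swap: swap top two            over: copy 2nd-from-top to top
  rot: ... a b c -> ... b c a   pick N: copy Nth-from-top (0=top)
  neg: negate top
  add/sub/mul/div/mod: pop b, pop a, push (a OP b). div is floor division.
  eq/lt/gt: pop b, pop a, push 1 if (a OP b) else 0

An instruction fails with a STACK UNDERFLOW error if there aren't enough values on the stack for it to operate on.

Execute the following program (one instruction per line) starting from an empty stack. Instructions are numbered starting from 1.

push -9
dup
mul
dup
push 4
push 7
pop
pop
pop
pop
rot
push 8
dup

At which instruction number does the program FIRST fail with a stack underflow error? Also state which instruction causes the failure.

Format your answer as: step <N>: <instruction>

Step 1 ('push -9'): stack = [-9], depth = 1
Step 2 ('dup'): stack = [-9, -9], depth = 2
Step 3 ('mul'): stack = [81], depth = 1
Step 4 ('dup'): stack = [81, 81], depth = 2
Step 5 ('push 4'): stack = [81, 81, 4], depth = 3
Step 6 ('push 7'): stack = [81, 81, 4, 7], depth = 4
Step 7 ('pop'): stack = [81, 81, 4], depth = 3
Step 8 ('pop'): stack = [81, 81], depth = 2
Step 9 ('pop'): stack = [81], depth = 1
Step 10 ('pop'): stack = [], depth = 0
Step 11 ('rot'): needs 3 value(s) but depth is 0 — STACK UNDERFLOW

Answer: step 11: rot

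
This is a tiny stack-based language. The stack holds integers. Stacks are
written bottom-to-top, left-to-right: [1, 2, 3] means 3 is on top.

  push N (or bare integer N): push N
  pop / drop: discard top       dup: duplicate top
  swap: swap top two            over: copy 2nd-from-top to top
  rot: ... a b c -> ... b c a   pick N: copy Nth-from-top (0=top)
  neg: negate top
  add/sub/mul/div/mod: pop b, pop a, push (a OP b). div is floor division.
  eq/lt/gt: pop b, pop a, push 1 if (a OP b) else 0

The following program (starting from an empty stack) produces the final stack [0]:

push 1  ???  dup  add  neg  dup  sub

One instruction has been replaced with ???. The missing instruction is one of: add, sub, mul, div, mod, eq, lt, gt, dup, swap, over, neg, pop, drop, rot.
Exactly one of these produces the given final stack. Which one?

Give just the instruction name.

Stack before ???: [1]
Stack after ???:  [-1]
The instruction that transforms [1] -> [-1] is: neg

Answer: neg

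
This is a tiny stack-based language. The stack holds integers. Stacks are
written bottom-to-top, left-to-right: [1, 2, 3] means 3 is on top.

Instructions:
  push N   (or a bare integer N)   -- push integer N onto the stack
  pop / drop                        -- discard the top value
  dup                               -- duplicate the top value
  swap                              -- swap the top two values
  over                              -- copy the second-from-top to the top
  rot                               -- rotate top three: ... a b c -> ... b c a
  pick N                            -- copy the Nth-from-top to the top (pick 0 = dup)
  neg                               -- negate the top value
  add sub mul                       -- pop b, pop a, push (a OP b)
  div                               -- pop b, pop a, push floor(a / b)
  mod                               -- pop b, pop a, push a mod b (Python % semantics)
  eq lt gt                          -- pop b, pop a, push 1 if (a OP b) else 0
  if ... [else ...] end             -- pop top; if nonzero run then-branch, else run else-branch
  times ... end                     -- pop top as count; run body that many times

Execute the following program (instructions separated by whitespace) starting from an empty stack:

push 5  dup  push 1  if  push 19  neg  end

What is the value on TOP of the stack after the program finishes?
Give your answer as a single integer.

Answer: -19

Derivation:
After 'push 5': [5]
After 'dup': [5, 5]
After 'push 1': [5, 5, 1]
After 'if': [5, 5]
After 'push 19': [5, 5, 19]
After 'neg': [5, 5, -19]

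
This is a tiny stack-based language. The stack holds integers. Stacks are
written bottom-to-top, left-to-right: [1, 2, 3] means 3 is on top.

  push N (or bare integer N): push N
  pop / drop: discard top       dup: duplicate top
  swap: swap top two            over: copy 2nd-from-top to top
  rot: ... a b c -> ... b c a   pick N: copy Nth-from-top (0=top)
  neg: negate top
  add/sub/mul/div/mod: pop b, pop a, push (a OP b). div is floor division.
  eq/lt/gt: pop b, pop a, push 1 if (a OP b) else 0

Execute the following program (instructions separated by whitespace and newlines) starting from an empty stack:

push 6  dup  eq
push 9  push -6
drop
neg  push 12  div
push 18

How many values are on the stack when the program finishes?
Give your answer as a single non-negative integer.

After 'push 6': stack = [6] (depth 1)
After 'dup': stack = [6, 6] (depth 2)
After 'eq': stack = [1] (depth 1)
After 'push 9': stack = [1, 9] (depth 2)
After 'push -6': stack = [1, 9, -6] (depth 3)
After 'drop': stack = [1, 9] (depth 2)
After 'neg': stack = [1, -9] (depth 2)
After 'push 12': stack = [1, -9, 12] (depth 3)
After 'div': stack = [1, -1] (depth 2)
After 'push 18': stack = [1, -1, 18] (depth 3)

Answer: 3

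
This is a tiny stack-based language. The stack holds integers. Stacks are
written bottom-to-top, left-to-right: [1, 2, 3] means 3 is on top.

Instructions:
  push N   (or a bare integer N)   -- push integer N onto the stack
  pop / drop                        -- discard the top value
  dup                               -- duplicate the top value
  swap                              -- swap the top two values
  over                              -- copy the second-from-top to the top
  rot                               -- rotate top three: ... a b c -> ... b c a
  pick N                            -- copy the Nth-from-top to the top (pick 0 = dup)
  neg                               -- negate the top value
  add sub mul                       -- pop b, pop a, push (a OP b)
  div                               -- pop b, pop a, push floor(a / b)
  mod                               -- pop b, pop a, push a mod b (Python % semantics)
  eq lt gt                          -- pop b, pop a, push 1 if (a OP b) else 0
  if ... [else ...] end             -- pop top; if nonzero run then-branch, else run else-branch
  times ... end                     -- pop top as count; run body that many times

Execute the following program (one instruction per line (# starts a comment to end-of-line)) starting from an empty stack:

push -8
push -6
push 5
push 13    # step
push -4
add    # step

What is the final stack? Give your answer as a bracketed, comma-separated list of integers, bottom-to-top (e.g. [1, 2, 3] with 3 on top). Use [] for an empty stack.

After 'push -8': [-8]
After 'push -6': [-8, -6]
After 'push 5': [-8, -6, 5]
After 'push 13': [-8, -6, 5, 13]
After 'push -4': [-8, -6, 5, 13, -4]
After 'add': [-8, -6, 5, 9]

Answer: [-8, -6, 5, 9]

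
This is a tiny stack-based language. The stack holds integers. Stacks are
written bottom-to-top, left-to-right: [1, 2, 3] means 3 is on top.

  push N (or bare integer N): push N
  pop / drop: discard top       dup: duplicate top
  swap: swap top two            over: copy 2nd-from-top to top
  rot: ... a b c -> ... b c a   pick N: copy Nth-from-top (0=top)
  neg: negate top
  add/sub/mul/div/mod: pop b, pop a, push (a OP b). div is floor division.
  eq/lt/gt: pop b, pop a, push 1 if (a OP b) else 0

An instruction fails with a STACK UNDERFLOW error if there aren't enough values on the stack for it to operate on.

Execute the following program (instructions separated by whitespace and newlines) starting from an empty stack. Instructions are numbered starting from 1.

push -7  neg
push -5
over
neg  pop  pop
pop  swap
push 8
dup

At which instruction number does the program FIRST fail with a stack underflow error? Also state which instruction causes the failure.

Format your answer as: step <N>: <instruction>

Step 1 ('push -7'): stack = [-7], depth = 1
Step 2 ('neg'): stack = [7], depth = 1
Step 3 ('push -5'): stack = [7, -5], depth = 2
Step 4 ('over'): stack = [7, -5, 7], depth = 3
Step 5 ('neg'): stack = [7, -5, -7], depth = 3
Step 6 ('pop'): stack = [7, -5], depth = 2
Step 7 ('pop'): stack = [7], depth = 1
Step 8 ('pop'): stack = [], depth = 0
Step 9 ('swap'): needs 2 value(s) but depth is 0 — STACK UNDERFLOW

Answer: step 9: swap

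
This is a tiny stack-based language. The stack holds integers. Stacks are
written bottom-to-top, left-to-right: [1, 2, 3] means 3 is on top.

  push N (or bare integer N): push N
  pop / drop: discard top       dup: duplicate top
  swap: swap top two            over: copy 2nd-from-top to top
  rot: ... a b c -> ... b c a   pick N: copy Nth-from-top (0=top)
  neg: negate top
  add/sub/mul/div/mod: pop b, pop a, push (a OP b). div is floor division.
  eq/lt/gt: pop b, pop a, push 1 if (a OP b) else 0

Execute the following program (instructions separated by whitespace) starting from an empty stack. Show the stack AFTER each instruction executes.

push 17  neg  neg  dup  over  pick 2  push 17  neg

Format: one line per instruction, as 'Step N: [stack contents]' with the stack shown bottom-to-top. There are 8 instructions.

Step 1: [17]
Step 2: [-17]
Step 3: [17]
Step 4: [17, 17]
Step 5: [17, 17, 17]
Step 6: [17, 17, 17, 17]
Step 7: [17, 17, 17, 17, 17]
Step 8: [17, 17, 17, 17, -17]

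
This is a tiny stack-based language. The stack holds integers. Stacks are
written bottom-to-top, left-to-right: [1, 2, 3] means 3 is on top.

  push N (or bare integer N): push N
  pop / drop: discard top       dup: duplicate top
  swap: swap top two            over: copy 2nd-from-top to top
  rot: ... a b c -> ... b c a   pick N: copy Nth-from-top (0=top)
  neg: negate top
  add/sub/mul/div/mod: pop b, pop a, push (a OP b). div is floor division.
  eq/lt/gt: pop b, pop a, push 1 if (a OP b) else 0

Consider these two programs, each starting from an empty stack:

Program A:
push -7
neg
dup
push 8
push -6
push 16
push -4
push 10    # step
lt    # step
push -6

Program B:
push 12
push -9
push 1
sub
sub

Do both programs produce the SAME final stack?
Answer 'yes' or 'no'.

Answer: no

Derivation:
Program A trace:
  After 'push -7': [-7]
  After 'neg': [7]
  After 'dup': [7, 7]
  After 'push 8': [7, 7, 8]
  After 'push -6': [7, 7, 8, -6]
  After 'push 16': [7, 7, 8, -6, 16]
  After 'push -4': [7, 7, 8, -6, 16, -4]
  After 'push 10': [7, 7, 8, -6, 16, -4, 10]
  After 'lt': [7, 7, 8, -6, 16, 1]
  After 'push -6': [7, 7, 8, -6, 16, 1, -6]
Program A final stack: [7, 7, 8, -6, 16, 1, -6]

Program B trace:
  After 'push 12': [12]
  After 'push -9': [12, -9]
  After 'push 1': [12, -9, 1]
  After 'sub': [12, -10]
  After 'sub': [22]
Program B final stack: [22]
Same: no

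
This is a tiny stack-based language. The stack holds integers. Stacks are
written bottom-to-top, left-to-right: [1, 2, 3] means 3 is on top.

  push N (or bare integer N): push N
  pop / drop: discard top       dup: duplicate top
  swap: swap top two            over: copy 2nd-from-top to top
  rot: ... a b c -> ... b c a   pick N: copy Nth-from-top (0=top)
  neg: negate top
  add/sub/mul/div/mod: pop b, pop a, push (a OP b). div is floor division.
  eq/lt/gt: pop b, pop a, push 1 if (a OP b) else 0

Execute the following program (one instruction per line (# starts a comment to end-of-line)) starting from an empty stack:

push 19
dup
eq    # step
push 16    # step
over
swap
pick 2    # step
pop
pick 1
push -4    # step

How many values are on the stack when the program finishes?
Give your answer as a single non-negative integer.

After 'push 19': stack = [19] (depth 1)
After 'dup': stack = [19, 19] (depth 2)
After 'eq': stack = [1] (depth 1)
After 'push 16': stack = [1, 16] (depth 2)
After 'over': stack = [1, 16, 1] (depth 3)
After 'swap': stack = [1, 1, 16] (depth 3)
After 'pick 2': stack = [1, 1, 16, 1] (depth 4)
After 'pop': stack = [1, 1, 16] (depth 3)
After 'pick 1': stack = [1, 1, 16, 1] (depth 4)
After 'push -4': stack = [1, 1, 16, 1, -4] (depth 5)

Answer: 5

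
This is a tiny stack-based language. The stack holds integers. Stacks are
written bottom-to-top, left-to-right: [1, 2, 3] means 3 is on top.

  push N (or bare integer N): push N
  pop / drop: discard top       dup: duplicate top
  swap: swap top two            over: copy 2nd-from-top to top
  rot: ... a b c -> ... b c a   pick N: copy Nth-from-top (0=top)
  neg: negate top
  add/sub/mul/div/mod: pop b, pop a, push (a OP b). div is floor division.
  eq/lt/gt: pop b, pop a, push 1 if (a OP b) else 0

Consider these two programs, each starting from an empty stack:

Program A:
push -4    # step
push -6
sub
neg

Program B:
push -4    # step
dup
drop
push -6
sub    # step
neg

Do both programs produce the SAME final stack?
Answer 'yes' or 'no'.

Program A trace:
  After 'push -4': [-4]
  After 'push -6': [-4, -6]
  After 'sub': [2]
  After 'neg': [-2]
Program A final stack: [-2]

Program B trace:
  After 'push -4': [-4]
  After 'dup': [-4, -4]
  After 'drop': [-4]
  After 'push -6': [-4, -6]
  After 'sub': [2]
  After 'neg': [-2]
Program B final stack: [-2]
Same: yes

Answer: yes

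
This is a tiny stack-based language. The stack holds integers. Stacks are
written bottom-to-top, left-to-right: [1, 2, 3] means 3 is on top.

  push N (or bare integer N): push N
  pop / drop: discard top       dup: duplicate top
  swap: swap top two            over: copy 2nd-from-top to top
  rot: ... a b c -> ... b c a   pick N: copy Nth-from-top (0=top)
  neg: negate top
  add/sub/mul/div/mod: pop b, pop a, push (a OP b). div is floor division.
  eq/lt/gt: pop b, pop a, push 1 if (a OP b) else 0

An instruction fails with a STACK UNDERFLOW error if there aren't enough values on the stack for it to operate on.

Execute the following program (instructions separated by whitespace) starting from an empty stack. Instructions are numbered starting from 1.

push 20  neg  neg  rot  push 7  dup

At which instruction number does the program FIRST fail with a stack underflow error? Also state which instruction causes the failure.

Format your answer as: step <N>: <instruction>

Answer: step 4: rot

Derivation:
Step 1 ('push 20'): stack = [20], depth = 1
Step 2 ('neg'): stack = [-20], depth = 1
Step 3 ('neg'): stack = [20], depth = 1
Step 4 ('rot'): needs 3 value(s) but depth is 1 — STACK UNDERFLOW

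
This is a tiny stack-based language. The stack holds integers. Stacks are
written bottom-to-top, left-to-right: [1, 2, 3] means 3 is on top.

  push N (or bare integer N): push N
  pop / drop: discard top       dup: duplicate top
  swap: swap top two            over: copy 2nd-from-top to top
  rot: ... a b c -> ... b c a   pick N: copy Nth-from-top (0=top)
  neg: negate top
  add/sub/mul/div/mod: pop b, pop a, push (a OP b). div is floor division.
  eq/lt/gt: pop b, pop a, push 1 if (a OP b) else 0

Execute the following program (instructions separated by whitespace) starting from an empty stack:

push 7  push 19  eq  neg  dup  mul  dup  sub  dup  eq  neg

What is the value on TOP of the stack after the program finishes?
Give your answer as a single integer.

Answer: -1

Derivation:
After 'push 7': [7]
After 'push 19': [7, 19]
After 'eq': [0]
After 'neg': [0]
After 'dup': [0, 0]
After 'mul': [0]
After 'dup': [0, 0]
After 'sub': [0]
After 'dup': [0, 0]
After 'eq': [1]
After 'neg': [-1]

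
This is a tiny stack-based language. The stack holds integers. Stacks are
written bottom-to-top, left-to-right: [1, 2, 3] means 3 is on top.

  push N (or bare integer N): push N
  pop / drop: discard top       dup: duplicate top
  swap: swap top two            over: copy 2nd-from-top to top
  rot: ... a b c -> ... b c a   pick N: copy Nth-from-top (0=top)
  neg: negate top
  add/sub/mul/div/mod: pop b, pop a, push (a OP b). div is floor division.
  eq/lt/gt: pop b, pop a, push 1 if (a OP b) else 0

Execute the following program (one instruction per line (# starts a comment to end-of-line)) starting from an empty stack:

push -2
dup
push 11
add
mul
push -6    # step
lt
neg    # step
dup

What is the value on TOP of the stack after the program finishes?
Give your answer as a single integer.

Answer: -1

Derivation:
After 'push -2': [-2]
After 'dup': [-2, -2]
After 'push 11': [-2, -2, 11]
After 'add': [-2, 9]
After 'mul': [-18]
After 'push -6': [-18, -6]
After 'lt': [1]
After 'neg': [-1]
After 'dup': [-1, -1]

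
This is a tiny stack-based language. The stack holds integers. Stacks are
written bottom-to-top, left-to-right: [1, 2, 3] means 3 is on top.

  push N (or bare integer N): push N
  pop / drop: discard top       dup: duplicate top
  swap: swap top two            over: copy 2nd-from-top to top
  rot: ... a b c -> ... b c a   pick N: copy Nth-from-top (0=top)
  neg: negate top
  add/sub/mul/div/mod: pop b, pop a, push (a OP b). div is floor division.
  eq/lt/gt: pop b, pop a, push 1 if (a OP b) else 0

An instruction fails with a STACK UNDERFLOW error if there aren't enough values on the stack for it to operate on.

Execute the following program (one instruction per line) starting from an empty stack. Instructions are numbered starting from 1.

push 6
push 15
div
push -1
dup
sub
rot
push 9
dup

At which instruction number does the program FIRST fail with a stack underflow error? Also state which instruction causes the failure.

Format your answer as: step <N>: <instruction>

Step 1 ('push 6'): stack = [6], depth = 1
Step 2 ('push 15'): stack = [6, 15], depth = 2
Step 3 ('div'): stack = [0], depth = 1
Step 4 ('push -1'): stack = [0, -1], depth = 2
Step 5 ('dup'): stack = [0, -1, -1], depth = 3
Step 6 ('sub'): stack = [0, 0], depth = 2
Step 7 ('rot'): needs 3 value(s) but depth is 2 — STACK UNDERFLOW

Answer: step 7: rot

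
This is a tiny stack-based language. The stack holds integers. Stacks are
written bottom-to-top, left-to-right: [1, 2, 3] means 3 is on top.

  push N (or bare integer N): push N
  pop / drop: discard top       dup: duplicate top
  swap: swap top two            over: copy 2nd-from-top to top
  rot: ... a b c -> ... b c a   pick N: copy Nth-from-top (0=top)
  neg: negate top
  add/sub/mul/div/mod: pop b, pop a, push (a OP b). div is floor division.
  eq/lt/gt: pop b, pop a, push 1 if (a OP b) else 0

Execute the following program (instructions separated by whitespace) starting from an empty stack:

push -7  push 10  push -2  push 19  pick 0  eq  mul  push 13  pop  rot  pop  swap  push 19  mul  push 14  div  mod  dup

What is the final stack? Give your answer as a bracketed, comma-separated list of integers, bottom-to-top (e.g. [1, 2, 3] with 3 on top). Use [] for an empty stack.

Answer: [11, 11]

Derivation:
After 'push -7': [-7]
After 'push 10': [-7, 10]
After 'push -2': [-7, 10, -2]
After 'push 19': [-7, 10, -2, 19]
After 'pick 0': [-7, 10, -2, 19, 19]
After 'eq': [-7, 10, -2, 1]
After 'mul': [-7, 10, -2]
After 'push 13': [-7, 10, -2, 13]
After 'pop': [-7, 10, -2]
After 'rot': [10, -2, -7]
After 'pop': [10, -2]
After 'swap': [-2, 10]
After 'push 19': [-2, 10, 19]
After 'mul': [-2, 190]
After 'push 14': [-2, 190, 14]
After 'div': [-2, 13]
After 'mod': [11]
After 'dup': [11, 11]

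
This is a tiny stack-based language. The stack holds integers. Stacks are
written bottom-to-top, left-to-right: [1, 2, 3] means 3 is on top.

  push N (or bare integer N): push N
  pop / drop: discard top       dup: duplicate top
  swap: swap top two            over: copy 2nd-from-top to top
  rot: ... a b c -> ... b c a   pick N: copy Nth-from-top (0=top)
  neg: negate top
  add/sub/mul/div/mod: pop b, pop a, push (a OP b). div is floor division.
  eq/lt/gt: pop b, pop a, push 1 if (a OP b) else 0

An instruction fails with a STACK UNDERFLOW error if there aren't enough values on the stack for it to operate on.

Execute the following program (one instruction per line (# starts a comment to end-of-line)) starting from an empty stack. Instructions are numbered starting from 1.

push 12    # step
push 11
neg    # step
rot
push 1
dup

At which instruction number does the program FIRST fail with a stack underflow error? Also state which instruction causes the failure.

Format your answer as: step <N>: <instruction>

Answer: step 4: rot

Derivation:
Step 1 ('push 12'): stack = [12], depth = 1
Step 2 ('push 11'): stack = [12, 11], depth = 2
Step 3 ('neg'): stack = [12, -11], depth = 2
Step 4 ('rot'): needs 3 value(s) but depth is 2 — STACK UNDERFLOW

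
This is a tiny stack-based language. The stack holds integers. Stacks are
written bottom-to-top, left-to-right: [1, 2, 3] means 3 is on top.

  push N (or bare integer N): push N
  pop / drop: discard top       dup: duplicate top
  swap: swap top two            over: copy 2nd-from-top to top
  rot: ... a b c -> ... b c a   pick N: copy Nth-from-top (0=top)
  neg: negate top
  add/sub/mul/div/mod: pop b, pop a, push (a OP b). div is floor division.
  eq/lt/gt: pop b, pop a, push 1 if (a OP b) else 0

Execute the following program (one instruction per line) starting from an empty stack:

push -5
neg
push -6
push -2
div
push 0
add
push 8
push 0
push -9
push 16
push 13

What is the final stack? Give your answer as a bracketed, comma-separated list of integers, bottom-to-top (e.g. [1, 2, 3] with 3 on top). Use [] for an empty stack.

After 'push -5': [-5]
After 'neg': [5]
After 'push -6': [5, -6]
After 'push -2': [5, -6, -2]
After 'div': [5, 3]
After 'push 0': [5, 3, 0]
After 'add': [5, 3]
After 'push 8': [5, 3, 8]
After 'push 0': [5, 3, 8, 0]
After 'push -9': [5, 3, 8, 0, -9]
After 'push 16': [5, 3, 8, 0, -9, 16]
After 'push 13': [5, 3, 8, 0, -9, 16, 13]

Answer: [5, 3, 8, 0, -9, 16, 13]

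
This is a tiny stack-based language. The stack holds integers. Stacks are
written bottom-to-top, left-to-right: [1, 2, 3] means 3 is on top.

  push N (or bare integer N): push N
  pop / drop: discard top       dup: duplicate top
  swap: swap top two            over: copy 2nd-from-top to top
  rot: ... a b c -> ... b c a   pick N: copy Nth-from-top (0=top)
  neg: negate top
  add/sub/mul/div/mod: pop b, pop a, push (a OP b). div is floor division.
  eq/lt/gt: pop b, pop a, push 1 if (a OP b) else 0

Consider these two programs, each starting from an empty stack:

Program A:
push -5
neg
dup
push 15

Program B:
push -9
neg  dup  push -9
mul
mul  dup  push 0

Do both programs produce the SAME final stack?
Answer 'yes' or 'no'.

Program A trace:
  After 'push -5': [-5]
  After 'neg': [5]
  After 'dup': [5, 5]
  After 'push 15': [5, 5, 15]
Program A final stack: [5, 5, 15]

Program B trace:
  After 'push -9': [-9]
  After 'neg': [9]
  After 'dup': [9, 9]
  After 'push -9': [9, 9, -9]
  After 'mul': [9, -81]
  After 'mul': [-729]
  After 'dup': [-729, -729]
  After 'push 0': [-729, -729, 0]
Program B final stack: [-729, -729, 0]
Same: no

Answer: no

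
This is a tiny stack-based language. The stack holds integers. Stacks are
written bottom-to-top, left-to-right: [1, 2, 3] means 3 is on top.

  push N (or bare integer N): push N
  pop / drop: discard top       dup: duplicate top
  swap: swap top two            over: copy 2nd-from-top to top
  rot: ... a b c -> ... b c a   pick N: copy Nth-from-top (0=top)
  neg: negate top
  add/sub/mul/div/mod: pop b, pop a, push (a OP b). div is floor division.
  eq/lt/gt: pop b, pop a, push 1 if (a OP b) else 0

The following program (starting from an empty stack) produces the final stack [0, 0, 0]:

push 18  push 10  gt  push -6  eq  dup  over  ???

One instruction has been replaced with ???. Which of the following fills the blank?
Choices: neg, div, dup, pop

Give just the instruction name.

Answer: neg

Derivation:
Stack before ???: [0, 0, 0]
Stack after ???:  [0, 0, 0]
Checking each choice:
  neg: MATCH
  div: division by zero
  dup: produces [0, 0, 0, 0]
  pop: produces [0, 0]


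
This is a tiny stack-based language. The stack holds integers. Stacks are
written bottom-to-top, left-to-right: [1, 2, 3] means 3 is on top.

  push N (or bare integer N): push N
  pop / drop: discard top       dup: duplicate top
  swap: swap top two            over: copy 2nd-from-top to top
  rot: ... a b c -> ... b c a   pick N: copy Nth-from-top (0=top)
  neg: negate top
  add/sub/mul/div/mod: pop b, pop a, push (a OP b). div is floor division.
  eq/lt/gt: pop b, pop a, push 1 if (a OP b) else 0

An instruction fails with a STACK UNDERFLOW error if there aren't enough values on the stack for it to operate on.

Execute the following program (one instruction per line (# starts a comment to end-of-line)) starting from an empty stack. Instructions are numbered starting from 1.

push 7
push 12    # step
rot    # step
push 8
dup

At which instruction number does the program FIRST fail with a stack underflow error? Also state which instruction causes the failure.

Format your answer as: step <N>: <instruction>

Step 1 ('push 7'): stack = [7], depth = 1
Step 2 ('push 12'): stack = [7, 12], depth = 2
Step 3 ('rot'): needs 3 value(s) but depth is 2 — STACK UNDERFLOW

Answer: step 3: rot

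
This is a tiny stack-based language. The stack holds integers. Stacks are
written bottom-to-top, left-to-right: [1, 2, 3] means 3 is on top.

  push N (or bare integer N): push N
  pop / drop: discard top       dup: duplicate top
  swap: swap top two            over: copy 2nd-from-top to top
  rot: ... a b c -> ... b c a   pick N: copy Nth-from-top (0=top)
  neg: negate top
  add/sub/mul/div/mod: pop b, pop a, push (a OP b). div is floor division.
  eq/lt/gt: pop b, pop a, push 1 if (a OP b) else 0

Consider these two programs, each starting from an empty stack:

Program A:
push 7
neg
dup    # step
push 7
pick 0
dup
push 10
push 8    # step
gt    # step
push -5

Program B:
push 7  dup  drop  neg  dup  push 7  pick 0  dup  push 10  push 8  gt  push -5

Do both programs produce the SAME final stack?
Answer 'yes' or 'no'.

Answer: yes

Derivation:
Program A trace:
  After 'push 7': [7]
  After 'neg': [-7]
  After 'dup': [-7, -7]
  After 'push 7': [-7, -7, 7]
  After 'pick 0': [-7, -7, 7, 7]
  After 'dup': [-7, -7, 7, 7, 7]
  After 'push 10': [-7, -7, 7, 7, 7, 10]
  After 'push 8': [-7, -7, 7, 7, 7, 10, 8]
  After 'gt': [-7, -7, 7, 7, 7, 1]
  After 'push -5': [-7, -7, 7, 7, 7, 1, -5]
Program A final stack: [-7, -7, 7, 7, 7, 1, -5]

Program B trace:
  After 'push 7': [7]
  After 'dup': [7, 7]
  After 'drop': [7]
  After 'neg': [-7]
  After 'dup': [-7, -7]
  After 'push 7': [-7, -7, 7]
  After 'pick 0': [-7, -7, 7, 7]
  After 'dup': [-7, -7, 7, 7, 7]
  After 'push 10': [-7, -7, 7, 7, 7, 10]
  After 'push 8': [-7, -7, 7, 7, 7, 10, 8]
  After 'gt': [-7, -7, 7, 7, 7, 1]
  After 'push -5': [-7, -7, 7, 7, 7, 1, -5]
Program B final stack: [-7, -7, 7, 7, 7, 1, -5]
Same: yes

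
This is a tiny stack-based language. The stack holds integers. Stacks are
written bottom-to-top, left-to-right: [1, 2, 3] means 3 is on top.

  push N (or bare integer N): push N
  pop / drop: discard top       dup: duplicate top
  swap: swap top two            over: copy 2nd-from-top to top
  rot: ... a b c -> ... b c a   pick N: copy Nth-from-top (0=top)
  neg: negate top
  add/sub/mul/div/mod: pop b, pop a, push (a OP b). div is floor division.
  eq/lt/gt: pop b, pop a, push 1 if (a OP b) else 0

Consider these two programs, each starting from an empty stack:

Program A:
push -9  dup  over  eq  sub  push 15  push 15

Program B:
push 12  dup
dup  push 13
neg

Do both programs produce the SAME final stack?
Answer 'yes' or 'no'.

Answer: no

Derivation:
Program A trace:
  After 'push -9': [-9]
  After 'dup': [-9, -9]
  After 'over': [-9, -9, -9]
  After 'eq': [-9, 1]
  After 'sub': [-10]
  After 'push 15': [-10, 15]
  After 'push 15': [-10, 15, 15]
Program A final stack: [-10, 15, 15]

Program B trace:
  After 'push 12': [12]
  After 'dup': [12, 12]
  After 'dup': [12, 12, 12]
  After 'push 13': [12, 12, 12, 13]
  After 'neg': [12, 12, 12, -13]
Program B final stack: [12, 12, 12, -13]
Same: no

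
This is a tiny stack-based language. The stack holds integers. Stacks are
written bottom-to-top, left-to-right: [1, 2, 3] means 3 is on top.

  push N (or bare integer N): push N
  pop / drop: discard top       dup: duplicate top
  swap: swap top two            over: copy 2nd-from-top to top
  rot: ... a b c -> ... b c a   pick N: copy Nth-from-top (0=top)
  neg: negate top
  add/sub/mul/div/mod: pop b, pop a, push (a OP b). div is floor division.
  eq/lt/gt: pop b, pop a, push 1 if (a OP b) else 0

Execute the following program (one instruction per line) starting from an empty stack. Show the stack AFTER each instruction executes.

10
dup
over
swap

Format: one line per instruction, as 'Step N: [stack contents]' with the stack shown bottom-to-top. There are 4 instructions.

Step 1: [10]
Step 2: [10, 10]
Step 3: [10, 10, 10]
Step 4: [10, 10, 10]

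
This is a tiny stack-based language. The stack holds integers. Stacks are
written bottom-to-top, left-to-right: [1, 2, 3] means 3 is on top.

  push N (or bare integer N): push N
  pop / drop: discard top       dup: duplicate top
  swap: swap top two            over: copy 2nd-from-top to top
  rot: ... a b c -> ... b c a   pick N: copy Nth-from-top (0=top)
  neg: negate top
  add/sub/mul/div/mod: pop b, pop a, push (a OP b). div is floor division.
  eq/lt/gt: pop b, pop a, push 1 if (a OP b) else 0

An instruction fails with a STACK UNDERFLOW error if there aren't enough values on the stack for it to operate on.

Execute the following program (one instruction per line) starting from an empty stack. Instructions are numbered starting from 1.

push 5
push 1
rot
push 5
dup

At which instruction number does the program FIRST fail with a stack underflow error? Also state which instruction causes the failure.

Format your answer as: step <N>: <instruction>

Step 1 ('push 5'): stack = [5], depth = 1
Step 2 ('push 1'): stack = [5, 1], depth = 2
Step 3 ('rot'): needs 3 value(s) but depth is 2 — STACK UNDERFLOW

Answer: step 3: rot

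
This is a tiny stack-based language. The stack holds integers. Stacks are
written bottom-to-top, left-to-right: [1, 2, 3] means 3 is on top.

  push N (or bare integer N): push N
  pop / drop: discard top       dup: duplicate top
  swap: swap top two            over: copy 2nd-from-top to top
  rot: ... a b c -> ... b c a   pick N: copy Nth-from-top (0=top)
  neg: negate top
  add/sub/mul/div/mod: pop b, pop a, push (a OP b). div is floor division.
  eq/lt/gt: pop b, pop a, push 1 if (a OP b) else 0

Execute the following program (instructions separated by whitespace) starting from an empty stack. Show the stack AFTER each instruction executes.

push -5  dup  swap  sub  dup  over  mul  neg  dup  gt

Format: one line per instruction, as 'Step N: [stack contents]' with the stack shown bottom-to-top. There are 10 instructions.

Step 1: [-5]
Step 2: [-5, -5]
Step 3: [-5, -5]
Step 4: [0]
Step 5: [0, 0]
Step 6: [0, 0, 0]
Step 7: [0, 0]
Step 8: [0, 0]
Step 9: [0, 0, 0]
Step 10: [0, 0]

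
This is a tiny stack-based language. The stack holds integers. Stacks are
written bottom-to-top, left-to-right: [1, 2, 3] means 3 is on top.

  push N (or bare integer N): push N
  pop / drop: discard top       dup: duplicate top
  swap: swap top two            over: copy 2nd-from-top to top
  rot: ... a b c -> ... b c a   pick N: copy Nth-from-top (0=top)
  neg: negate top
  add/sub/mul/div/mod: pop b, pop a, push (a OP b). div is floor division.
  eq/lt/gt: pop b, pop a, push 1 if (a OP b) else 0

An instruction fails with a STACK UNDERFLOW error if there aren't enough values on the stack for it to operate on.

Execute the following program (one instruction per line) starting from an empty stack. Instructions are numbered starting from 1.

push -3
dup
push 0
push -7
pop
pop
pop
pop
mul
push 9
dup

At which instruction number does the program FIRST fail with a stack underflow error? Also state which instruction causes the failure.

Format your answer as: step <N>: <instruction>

Answer: step 9: mul

Derivation:
Step 1 ('push -3'): stack = [-3], depth = 1
Step 2 ('dup'): stack = [-3, -3], depth = 2
Step 3 ('push 0'): stack = [-3, -3, 0], depth = 3
Step 4 ('push -7'): stack = [-3, -3, 0, -7], depth = 4
Step 5 ('pop'): stack = [-3, -3, 0], depth = 3
Step 6 ('pop'): stack = [-3, -3], depth = 2
Step 7 ('pop'): stack = [-3], depth = 1
Step 8 ('pop'): stack = [], depth = 0
Step 9 ('mul'): needs 2 value(s) but depth is 0 — STACK UNDERFLOW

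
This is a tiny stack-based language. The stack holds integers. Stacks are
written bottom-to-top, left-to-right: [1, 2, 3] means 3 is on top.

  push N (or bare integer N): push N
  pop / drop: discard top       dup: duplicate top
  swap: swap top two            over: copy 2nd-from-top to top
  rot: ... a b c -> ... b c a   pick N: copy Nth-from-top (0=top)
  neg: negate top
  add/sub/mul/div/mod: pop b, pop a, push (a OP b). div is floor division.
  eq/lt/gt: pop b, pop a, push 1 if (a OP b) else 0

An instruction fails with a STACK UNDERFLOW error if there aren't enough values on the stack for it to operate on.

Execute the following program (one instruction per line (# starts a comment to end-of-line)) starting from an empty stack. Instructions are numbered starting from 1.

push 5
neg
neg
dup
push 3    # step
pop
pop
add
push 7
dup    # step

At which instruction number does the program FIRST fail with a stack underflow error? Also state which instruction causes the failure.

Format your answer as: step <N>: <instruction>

Step 1 ('push 5'): stack = [5], depth = 1
Step 2 ('neg'): stack = [-5], depth = 1
Step 3 ('neg'): stack = [5], depth = 1
Step 4 ('dup'): stack = [5, 5], depth = 2
Step 5 ('push 3'): stack = [5, 5, 3], depth = 3
Step 6 ('pop'): stack = [5, 5], depth = 2
Step 7 ('pop'): stack = [5], depth = 1
Step 8 ('add'): needs 2 value(s) but depth is 1 — STACK UNDERFLOW

Answer: step 8: add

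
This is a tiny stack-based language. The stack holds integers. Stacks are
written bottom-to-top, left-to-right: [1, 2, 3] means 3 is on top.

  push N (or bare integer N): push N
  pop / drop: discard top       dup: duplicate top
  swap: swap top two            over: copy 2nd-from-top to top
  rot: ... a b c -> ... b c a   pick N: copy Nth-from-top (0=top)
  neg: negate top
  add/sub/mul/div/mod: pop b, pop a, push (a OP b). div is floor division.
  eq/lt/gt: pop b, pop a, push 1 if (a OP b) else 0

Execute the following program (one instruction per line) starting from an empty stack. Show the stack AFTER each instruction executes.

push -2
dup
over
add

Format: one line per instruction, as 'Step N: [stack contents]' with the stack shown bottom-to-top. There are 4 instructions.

Step 1: [-2]
Step 2: [-2, -2]
Step 3: [-2, -2, -2]
Step 4: [-2, -4]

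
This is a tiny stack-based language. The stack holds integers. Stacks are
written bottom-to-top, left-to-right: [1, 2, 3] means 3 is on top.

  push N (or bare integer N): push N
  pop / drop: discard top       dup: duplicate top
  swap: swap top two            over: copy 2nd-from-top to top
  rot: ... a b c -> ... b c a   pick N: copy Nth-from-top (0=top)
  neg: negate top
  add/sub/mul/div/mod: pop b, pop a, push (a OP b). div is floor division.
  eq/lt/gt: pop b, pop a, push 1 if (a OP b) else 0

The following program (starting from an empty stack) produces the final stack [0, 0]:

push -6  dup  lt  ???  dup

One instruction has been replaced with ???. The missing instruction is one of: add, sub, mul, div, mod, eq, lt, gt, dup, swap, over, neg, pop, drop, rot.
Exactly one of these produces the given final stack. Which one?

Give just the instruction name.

Stack before ???: [0]
Stack after ???:  [0]
The instruction that transforms [0] -> [0] is: neg

Answer: neg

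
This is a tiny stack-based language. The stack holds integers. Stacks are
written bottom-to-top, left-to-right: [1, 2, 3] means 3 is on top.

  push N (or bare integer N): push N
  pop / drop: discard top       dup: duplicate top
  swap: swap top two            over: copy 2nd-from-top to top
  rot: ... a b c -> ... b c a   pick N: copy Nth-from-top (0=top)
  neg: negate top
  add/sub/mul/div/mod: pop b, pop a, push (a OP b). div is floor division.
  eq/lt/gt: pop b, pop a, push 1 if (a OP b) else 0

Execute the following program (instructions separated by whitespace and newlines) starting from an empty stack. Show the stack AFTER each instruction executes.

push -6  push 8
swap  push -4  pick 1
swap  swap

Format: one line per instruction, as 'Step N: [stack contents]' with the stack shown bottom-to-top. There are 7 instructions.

Step 1: [-6]
Step 2: [-6, 8]
Step 3: [8, -6]
Step 4: [8, -6, -4]
Step 5: [8, -6, -4, -6]
Step 6: [8, -6, -6, -4]
Step 7: [8, -6, -4, -6]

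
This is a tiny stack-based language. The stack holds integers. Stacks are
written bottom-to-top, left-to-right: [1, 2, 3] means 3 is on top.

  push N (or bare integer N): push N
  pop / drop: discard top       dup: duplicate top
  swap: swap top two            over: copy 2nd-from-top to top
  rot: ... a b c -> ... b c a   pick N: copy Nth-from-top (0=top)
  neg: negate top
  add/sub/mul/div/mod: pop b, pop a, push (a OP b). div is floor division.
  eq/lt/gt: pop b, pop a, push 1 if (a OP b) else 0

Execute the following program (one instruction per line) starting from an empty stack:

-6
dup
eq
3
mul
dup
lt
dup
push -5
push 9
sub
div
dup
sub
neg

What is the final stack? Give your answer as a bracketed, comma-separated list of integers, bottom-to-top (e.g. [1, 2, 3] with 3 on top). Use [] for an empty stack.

After 'push -6': [-6]
After 'dup': [-6, -6]
After 'eq': [1]
After 'push 3': [1, 3]
After 'mul': [3]
After 'dup': [3, 3]
After 'lt': [0]
After 'dup': [0, 0]
After 'push -5': [0, 0, -5]
After 'push 9': [0, 0, -5, 9]
After 'sub': [0, 0, -14]
After 'div': [0, 0]
After 'dup': [0, 0, 0]
After 'sub': [0, 0]
After 'neg': [0, 0]

Answer: [0, 0]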